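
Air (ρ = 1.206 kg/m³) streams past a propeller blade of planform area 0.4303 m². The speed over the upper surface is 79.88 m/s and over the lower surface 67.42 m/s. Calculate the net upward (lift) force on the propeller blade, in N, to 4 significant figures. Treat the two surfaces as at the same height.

From P + ½ρv² = const at equal height, P_low − P_up = ½ρ(v_up² − v_low²).
ΔP = ½·1.206·(79.88² − 67.42²) = 1107 Pa.
Lift = ΔP · A = 1107 × 0.4303 = 476.2 N.

F ≈ 476.2 N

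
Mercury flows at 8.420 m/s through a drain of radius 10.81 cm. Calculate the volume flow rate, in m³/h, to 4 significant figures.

1113 m³/h

Q = A·v = 0.03671 m² × 8.420 m/s = 0.3091 m³/s.
Converting: 0.3091 m³/s × 3600 = 1113 m³/h.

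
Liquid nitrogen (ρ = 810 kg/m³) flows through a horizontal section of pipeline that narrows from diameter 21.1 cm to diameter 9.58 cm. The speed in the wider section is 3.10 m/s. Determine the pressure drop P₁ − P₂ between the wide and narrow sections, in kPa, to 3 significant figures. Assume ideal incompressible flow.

The volume flow rate is constant, so v₂ = (A₁/A₂)v₁ = (350/72.1)·3.10 = 15.0 m/s.
The pipe is horizontal, so Bernoulli reduces to P₁ + ½ρv₁² = P₂ + ½ρv₂².
P₁ − P₂ = ½·810·(15.0² − 3.10²) = ½·810·217 = 87700 Pa.

ΔP ≈ 87.7 kPa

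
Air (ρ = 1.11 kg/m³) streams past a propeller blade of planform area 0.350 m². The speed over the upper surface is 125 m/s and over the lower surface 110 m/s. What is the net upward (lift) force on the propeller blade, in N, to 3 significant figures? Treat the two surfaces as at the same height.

F ≈ 685 N

With equal heights on the two surfaces, Bernoulli gives P_lower − P_upper = ½ρ(v_upper² − v_lower²).
ΔP = ½·1.11·(125² − 110²) = 1960 Pa.
Lift = ΔP · A = 1960 × 0.350 = 685 N.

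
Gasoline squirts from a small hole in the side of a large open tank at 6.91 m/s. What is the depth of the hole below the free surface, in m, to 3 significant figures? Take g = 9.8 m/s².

h = 2.44 m

Torricelli: v = √(2gh), so h = v²/(2g).
h = 6.91²/(2·9.8) = 47.7/19.60 = 2.44 m.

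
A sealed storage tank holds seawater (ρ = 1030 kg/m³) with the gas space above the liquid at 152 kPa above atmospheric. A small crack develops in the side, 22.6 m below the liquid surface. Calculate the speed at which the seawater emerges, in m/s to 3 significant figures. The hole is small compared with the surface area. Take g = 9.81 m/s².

Take point 1 at the surface (v₁ ≈ 0) and point 2 at the hole (at atmospheric pressure). Bernoulli: P₁ + ρg h = P_atm + ½ρv₂².
With P₁ − P_atm = 152000 Pa, v₂ = √(2gh + 2ΔP/ρ) = √(2·9.81·22.6 + 2·152000/1030) = 27.2 m/s.

v ≈ 27.2 m/s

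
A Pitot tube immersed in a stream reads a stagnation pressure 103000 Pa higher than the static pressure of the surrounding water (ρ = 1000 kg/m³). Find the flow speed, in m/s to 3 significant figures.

Bernoulli between the free stream and the stagnation point: ½ρv² = P_stag − P_static.
v = √(2ΔP/ρ) = √(2·103000/1000) = 14.4 m/s.

v = 14.4 m/s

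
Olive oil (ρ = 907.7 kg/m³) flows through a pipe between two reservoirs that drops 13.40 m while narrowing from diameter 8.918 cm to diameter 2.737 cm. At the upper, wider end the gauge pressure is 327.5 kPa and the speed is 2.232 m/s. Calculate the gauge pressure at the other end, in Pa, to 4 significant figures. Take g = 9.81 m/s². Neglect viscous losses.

P₂ = 194200 Pa

The volume flow rate is constant, so v₂ = (A₁/A₂)v₁ = (62.46/5.884)·2.232 = 23.70 m/s.
Energy conservation along the streamline gives P₂ = P₁ − ½ρ(v₂² − v₁²) − ρg(h₂ − h₁).
P₂ = 327500 + ½·907.7·(2.232² − 23.70²) − 907.7·9.81·(−13.40) = 327500 + (-252600) − (-119300) = 194200 Pa.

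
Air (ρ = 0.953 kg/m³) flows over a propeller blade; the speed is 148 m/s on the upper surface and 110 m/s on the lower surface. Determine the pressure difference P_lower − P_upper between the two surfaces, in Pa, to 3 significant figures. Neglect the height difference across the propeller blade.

ΔP = 4670 Pa

Bernoulli (same height): P_lower − P_upper = ½ρ(v_upper² − v_lower²).
ΔP = ½·0.953·(148² − 110²) = 4670 Pa.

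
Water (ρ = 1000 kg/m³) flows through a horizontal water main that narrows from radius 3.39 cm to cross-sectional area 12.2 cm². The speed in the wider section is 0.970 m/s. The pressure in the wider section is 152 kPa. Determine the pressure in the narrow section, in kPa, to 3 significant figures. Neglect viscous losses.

Mass conservation (A₁v₁ = A₂v₂) gives v₂ = 0.970 × 36.1/12.2 = 2.87 m/s.
With no height change, Bernoulli's equation is P₁ + ½ρv₁² = P₂ + ½ρv₂².
P₂ = P₁ − ½ρ(v₂² − v₁²) = 152000 − ½·1000·(2.87² − 0.970²) = 152000 − 3650 = 148000 Pa.

P₂ ≈ 148 kPa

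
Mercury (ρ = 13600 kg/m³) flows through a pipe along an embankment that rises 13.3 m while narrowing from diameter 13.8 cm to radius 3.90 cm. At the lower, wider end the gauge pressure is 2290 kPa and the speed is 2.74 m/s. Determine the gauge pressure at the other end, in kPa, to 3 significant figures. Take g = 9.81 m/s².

P₂ = 66.4 kPa

Continuity gives A₁v₁ = A₂v₂, so v₂ = (150 cm²)/(47.8 cm²) × 2.74 m/s = 8.58 m/s.
Applying Bernoulli between the two ends and solving for P₂: P₂ = P₁ + ½ρ(v₁² − v₂²) − ρgΔh.
P₂ = 2290000 + ½·13600·(2.74² − 8.58²) − 13600·9.81·(+13.3) = 2290000 + (-449000) − (1770000) = 66400 Pa.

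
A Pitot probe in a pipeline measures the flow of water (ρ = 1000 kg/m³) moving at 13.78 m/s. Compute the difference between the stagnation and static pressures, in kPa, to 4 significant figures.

Bernoulli between the free stream and the stagnation point: ½ρv² = P_stag − P_static.
ΔP = ½·1000·13.78² = 94940 Pa.

94.94 kPa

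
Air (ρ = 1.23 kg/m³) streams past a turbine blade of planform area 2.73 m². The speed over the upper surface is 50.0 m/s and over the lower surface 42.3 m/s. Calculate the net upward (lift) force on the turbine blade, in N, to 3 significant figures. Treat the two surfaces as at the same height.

F ≈ 1190 N

From P + ½ρv² = const at equal height, P_low − P_up = ½ρ(v_up² − v_low²).
ΔP = ½·1.23·(50.0² − 42.3²) = 437 Pa.
Lift = ΔP · A = 437 × 2.73 = 1190 N.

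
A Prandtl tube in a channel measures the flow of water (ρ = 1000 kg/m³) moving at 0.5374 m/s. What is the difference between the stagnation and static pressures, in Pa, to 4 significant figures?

The dynamic pressure equals the rise in static pressure at the stagnation point: ΔP = ½ρv².
ΔP = ½·1000·0.5374² = 144.4 Pa.

ΔP ≈ 144.4 Pa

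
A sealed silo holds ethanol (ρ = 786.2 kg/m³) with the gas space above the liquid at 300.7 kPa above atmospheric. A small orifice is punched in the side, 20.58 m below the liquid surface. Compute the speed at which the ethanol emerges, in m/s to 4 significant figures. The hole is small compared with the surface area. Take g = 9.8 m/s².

Take point 1 at the surface (v₁ ≈ 0) and point 2 at the hole (at atmospheric pressure). Bernoulli: P₁ + ρg h = P_atm + ½ρv₂².
With P₁ − P_atm = 300700 Pa, v₂ = √(2gh + 2ΔP/ρ) = √(2·9.8·20.58 + 2·300700/786.2) = 34.18 m/s.

v = 34.18 m/s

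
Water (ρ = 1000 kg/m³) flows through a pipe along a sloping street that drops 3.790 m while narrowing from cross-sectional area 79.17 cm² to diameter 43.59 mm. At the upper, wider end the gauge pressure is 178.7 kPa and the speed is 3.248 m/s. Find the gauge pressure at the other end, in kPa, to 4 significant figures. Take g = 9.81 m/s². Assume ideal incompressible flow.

Continuity gives A₁v₁ = A₂v₂, so v₂ = (79.17 cm²)/(14.92 cm²) × 3.248 m/s = 17.23 m/s.
Energy conservation along the streamline gives P₂ = P₁ − ½ρ(v₂² − v₁²) − ρg(h₂ − h₁).
P₂ = 178700 + ½·1000·(3.248² − 17.23²) − 1000·9.81·(−3.790) = 178700 + (-143200) − (-37180) = 72700 Pa.

72.70 kPa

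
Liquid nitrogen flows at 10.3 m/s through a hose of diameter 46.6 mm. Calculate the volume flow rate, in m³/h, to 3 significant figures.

Q = A·v = 0.00171 m² × 10.3 m/s = 0.0176 m³/s.
Converting: 0.0176 m³/s × 3600 = 63.2 m³/h.

63.2 m³/h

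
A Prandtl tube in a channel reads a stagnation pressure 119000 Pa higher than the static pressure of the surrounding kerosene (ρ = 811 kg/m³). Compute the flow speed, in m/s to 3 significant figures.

At the stagnation point the flow is brought to rest, so Bernoulli gives P_stag − P_static = ½ρv².
v = √(2ΔP/ρ) = √(2·119000/811) = 17.1 m/s.

v ≈ 17.1 m/s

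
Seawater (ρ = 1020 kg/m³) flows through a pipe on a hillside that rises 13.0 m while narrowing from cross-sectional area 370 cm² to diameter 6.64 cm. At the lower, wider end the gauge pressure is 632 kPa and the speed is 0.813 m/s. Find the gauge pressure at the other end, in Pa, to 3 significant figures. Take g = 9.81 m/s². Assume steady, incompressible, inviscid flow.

Mass conservation (A₁v₁ = A₂v₂) gives v₂ = 0.813 × 370/34.6 = 8.69 m/s.
Bernoulli: P₁ + ½ρv₁² + ρg h₁ = P₂ + ½ρv₂² + ρg h₂, so P₂ = P₁ + ½ρ(v₁² − v₂²) − ρg(h₂ − h₁).
P₂ = 632000 + ½·1020·(0.813² − 8.69²) − 1020·9.81·(+13.0) = 632000 + (-38100) − (130000) = 464000 Pa.

P₂ ≈ 464000 Pa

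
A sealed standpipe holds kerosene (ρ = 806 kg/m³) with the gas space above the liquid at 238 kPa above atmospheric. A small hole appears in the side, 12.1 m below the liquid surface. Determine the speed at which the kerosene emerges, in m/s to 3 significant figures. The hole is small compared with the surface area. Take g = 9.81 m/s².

Take point 1 at the surface (v₁ ≈ 0) and point 2 at the hole (at atmospheric pressure). Bernoulli: P₁ + ρg h = P_atm + ½ρv₂².
With P₁ − P_atm = 238000 Pa, v₂ = √(2gh + 2ΔP/ρ) = √(2·9.81·12.1 + 2·238000/806) = 28.8 m/s.

v ≈ 28.8 m/s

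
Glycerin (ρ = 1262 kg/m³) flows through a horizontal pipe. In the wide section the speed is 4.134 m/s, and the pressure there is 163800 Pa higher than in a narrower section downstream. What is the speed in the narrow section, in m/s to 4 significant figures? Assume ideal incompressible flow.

v₂ ≈ 16.63 m/s

Along the level pipe P + ½ρv² is conserved, hence v₂² = v₁² + 2(P₁ − P₂)/ρ.
v₂ = √(4.134² + 2·163800/1262) = √(17.09 + 259.6) = 16.63 m/s.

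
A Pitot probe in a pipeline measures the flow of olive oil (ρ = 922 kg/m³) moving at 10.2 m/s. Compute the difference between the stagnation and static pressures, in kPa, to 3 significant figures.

Bernoulli between the free stream and the stagnation point: ½ρv² = P_stag − P_static.
ΔP = ½·922·10.2² = 48000 Pa.

ΔP ≈ 48.0 kPa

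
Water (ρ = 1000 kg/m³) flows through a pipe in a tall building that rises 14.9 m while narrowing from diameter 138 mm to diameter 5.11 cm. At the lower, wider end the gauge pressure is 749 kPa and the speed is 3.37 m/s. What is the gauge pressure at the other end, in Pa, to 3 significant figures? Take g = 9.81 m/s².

P₂ ≈ 306000 Pa

By continuity, v₂ = v₁·A₁/A₂ = 3.37·(150/20.5) = 24.6 m/s.
Energy conservation along the streamline gives P₂ = P₁ − ½ρ(v₂² − v₁²) − ρg(h₂ − h₁).
P₂ = 749000 + ½·1000·(3.37² − 24.6²) − 1000·9.81·(+14.9) = 749000 + (-296000) − (146000) = 306000 Pa.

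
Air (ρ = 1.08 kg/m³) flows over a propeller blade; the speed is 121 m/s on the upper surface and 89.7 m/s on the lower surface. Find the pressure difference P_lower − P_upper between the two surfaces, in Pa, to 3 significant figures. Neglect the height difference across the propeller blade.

ΔP ≈ 3560 Pa

The pressure is lower where the speed is higher: ΔP = ½ρ(v_up² − v_low²).
ΔP = ½·1.08·(121² − 89.7²) = 3560 Pa.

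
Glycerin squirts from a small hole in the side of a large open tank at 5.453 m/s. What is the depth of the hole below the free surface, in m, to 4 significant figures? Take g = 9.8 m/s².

For a small hole in a large open tank, ½v² = gh, giving h = v²/(2g).
h = 5.453²/(2·9.8) = 29.74/19.60 = 1.517 m.

h ≈ 1.517 m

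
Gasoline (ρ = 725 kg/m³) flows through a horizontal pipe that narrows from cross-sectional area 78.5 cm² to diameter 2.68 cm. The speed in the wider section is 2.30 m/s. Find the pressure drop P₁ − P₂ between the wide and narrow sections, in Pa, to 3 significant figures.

369000 Pa

By continuity, v₂ = v₁·A₁/A₂ = 2.30·(78.5/5.64) = 32.0 m/s.
With no height change, Bernoulli's equation is P₁ + ½ρv₁² = P₂ + ½ρv₂².
P₁ − P₂ = ½·725·(32.0² − 2.30²) = ½·725·1020 = 369000 Pa.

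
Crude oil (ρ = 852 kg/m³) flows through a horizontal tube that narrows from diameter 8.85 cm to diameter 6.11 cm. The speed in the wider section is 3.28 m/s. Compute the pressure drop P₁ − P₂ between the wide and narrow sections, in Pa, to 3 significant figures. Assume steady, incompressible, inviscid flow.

The volume flow rate is constant, so v₂ = (A₁/A₂)v₁ = (61.5/29.3)·3.28 = 6.88 m/s.
With no height change, Bernoulli's equation is P₁ + ½ρv₁² = P₂ + ½ρv₂².
P₁ − P₂ = ½·852·(6.88² − 3.28²) = ½·852·36.6 = 15600 Pa.

ΔP ≈ 15600 Pa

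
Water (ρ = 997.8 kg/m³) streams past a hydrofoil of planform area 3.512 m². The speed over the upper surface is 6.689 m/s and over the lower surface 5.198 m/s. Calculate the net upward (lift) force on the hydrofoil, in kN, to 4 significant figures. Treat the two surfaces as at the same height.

From P + ½ρv² = const at equal height, P_low − P_up = ½ρ(v_up² − v_low²).
ΔP = ½·997.8·(6.689² − 5.198²) = 8842 Pa.
Lift = ΔP · A = 8842 × 3.512 = 31050 N.

F ≈ 31.05 kN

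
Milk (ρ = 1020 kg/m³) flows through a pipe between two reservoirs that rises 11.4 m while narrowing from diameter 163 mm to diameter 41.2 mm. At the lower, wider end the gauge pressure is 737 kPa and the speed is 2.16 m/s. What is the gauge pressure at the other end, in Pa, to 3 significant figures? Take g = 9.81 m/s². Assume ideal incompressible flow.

P₂ ≈ 42300 Pa

Mass conservation (A₁v₁ = A₂v₂) gives v₂ = 2.16 × 209/13.3 = 33.8 m/s.
Energy conservation along the streamline gives P₂ = P₁ − ½ρ(v₂² − v₁²) − ρg(h₂ − h₁).
P₂ = 737000 + ½·1020·(2.16² − 33.8²) − 1020·9.81·(+11.4) = 737000 + (-581000) − (114000) = 42300 Pa.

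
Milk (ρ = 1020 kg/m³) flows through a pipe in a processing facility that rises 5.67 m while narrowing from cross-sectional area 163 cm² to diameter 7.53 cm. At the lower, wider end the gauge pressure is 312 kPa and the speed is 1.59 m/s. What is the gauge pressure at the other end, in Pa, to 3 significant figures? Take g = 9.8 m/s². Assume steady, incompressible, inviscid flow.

239000 Pa

Continuity gives A₁v₁ = A₂v₂, so v₂ = (163 cm²)/(44.5 cm²) × 1.59 m/s = 5.82 m/s.
Applying Bernoulli between the two ends and solving for P₂: P₂ = P₁ + ½ρ(v₁² − v₂²) − ρgΔh.
P₂ = 312000 + ½·1020·(1.59² − 5.82²) − 1020·9.8·(+5.67) = 312000 + (-16000) − (56700) = 239000 Pa.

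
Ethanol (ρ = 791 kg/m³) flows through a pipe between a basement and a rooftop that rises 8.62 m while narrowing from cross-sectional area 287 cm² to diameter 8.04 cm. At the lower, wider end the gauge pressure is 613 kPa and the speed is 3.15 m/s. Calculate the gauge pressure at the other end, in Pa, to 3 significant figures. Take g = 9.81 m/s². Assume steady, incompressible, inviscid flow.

P₂ = 425000 Pa

Mass conservation (A₁v₁ = A₂v₂) gives v₂ = 3.15 × 287/50.8 = 17.8 m/s.
Applying Bernoulli between the two ends and solving for P₂: P₂ = P₁ + ½ρ(v₁² − v₂²) − ρgΔh.
P₂ = 613000 + ½·791·(3.15² − 17.8²) − 791·9.81·(+8.62) = 613000 + (-121000) − (66900) = 425000 Pa.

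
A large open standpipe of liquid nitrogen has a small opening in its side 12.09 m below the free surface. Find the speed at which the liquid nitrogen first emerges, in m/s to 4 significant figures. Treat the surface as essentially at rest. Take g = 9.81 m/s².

v = 15.40 m/s

The surface is effectively still and both ends are open, so ½v² = gh and v = √(2·9.81·12.09) = 15.40 m/s.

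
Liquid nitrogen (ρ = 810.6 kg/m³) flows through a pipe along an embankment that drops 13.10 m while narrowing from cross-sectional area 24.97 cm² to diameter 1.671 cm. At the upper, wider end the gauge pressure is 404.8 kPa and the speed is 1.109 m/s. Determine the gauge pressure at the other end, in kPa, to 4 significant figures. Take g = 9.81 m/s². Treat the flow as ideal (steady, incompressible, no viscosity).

P₂ ≈ 444.8 kPa

The volume flow rate is constant, so v₂ = (A₁/A₂)v₁ = (24.97/2.193)·1.109 = 12.63 m/s.
Energy conservation along the streamline gives P₂ = P₁ − ½ρ(v₂² − v₁²) − ρg(h₂ − h₁).
P₂ = 404800 + ½·810.6·(1.109² − 12.63²) − 810.6·9.81·(−13.10) = 404800 + (-64130) − (-104200) = 444800 Pa.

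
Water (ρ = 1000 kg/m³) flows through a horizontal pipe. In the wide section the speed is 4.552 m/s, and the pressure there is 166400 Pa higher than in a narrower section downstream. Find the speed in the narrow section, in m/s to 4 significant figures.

With h₁ = h₂, rearranging Bernoulli gives v₂ = √(v₁² + 2ΔP/ρ).
v₂ = √(4.552² + 2·166400/1000) = √(20.72 + 332.8) = 18.80 m/s.

18.80 m/s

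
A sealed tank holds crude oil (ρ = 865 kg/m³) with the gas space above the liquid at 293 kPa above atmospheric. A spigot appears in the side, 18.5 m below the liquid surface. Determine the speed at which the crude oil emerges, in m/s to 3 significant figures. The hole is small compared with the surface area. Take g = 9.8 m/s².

Take point 1 at the surface (v₁ ≈ 0) and point 2 at the hole (at atmospheric pressure). Bernoulli: P₁ + ρg h = P_atm + ½ρv₂².
With P₁ − P_atm = 293000 Pa, v₂ = √(2gh + 2ΔP/ρ) = √(2·9.8·18.5 + 2·293000/865) = 32.2 m/s.

v = 32.2 m/s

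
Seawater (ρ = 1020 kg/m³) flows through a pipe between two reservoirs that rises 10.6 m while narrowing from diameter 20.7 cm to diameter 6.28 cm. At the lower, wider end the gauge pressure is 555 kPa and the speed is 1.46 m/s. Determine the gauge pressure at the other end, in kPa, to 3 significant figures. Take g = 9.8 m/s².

Continuity gives A₁v₁ = A₂v₂, so v₂ = (337 cm²)/(31.0 cm²) × 1.46 m/s = 15.9 m/s.
Bernoulli: P₁ + ½ρv₁² + ρg h₁ = P₂ + ½ρv₂² + ρg h₂, so P₂ = P₁ + ½ρ(v₁² − v₂²) − ρg(h₂ − h₁).
P₂ = 555000 + ½·1020·(1.46² − 15.9²) − 1020·9.8·(+10.6) = 555000 + (-127000) − (106000) = 322000 Pa.

322 kPa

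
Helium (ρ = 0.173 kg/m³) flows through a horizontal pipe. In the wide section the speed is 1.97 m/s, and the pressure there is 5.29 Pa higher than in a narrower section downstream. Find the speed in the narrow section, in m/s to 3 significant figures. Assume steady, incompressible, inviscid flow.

v₂ ≈ 8.06 m/s

Horizontal Bernoulli: P₁ + ½ρv₁² = P₂ + ½ρv₂², so v₂² = v₁² + 2(P₁ − P₂)/ρ.
v₂ = √(1.97² + 2·5.29/0.173) = √(3.88 + 61.2) = 8.06 m/s.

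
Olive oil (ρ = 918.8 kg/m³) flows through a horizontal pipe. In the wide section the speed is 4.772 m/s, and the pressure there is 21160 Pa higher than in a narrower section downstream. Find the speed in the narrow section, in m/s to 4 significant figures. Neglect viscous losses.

Horizontal Bernoulli: P₁ + ½ρv₁² = P₂ + ½ρv₂², so v₂² = v₁² + 2(P₁ − P₂)/ρ.
v₂ = √(4.772² + 2·21160/918.8) = √(22.77 + 46.06) = 8.297 m/s.

v₂ ≈ 8.297 m/s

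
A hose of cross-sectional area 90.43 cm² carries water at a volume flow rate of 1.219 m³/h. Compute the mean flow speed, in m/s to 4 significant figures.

Q = 1.219 m³/h = 0.0003386 m³/s.
v = Q/A = 0.0003386 / 0.009043 = 0.03744 m/s.

v ≈ 0.03744 m/s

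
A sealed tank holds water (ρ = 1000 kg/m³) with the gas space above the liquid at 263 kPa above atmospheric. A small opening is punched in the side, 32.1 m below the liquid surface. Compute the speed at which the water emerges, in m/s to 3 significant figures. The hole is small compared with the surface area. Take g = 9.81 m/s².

v ≈ 34.0 m/s

Take point 1 at the surface (v₁ ≈ 0) and point 2 at the hole (at atmospheric pressure). Bernoulli: P₁ + ρg h = P_atm + ½ρv₂².
With P₁ − P_atm = 263000 Pa, v₂ = √(2gh + 2ΔP/ρ) = √(2·9.81·32.1 + 2·263000/1000) = 34.0 m/s.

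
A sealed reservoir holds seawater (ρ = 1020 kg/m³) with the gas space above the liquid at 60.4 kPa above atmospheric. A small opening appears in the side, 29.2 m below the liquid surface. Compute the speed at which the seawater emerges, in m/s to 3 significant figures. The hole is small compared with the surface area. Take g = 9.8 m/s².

Take point 1 at the surface (v₁ ≈ 0) and point 2 at the hole (at atmospheric pressure). Bernoulli: P₁ + ρg h = P_atm + ½ρv₂².
With P₁ − P_atm = 60400 Pa, v₂ = √(2gh + 2ΔP/ρ) = √(2·9.8·29.2 + 2·60400/1020) = 26.3 m/s.

v ≈ 26.3 m/s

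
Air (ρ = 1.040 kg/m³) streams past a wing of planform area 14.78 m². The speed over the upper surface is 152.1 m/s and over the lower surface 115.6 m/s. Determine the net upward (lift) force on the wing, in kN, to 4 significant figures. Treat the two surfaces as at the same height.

The faster flow above has the lower pressure; Bernoulli (same height) gives ΔP = ½ρ(v_up² − v_low²).
ΔP = ½·1.040·(152.1² − 115.6²) = 5081 Pa.
Lift = ΔP · A = 5081 × 14.78 = 75100 N.

F = 75.10 kN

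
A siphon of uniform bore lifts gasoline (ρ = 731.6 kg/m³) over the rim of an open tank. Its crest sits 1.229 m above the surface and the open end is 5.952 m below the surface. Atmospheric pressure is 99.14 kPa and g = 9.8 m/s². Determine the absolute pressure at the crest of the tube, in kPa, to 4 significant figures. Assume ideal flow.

Bernoulli surface→outlet gives ½v² = g·h_out, so v = √(2·9.8·5.952) = 10.80 m/s.
Continuity keeps v the same throughout the tube; from surface to crest, P_atm + 0 = P_top + ½ρv² + ρg·h_top.
P_top = 99140 − ½·731.6·10.80² − 731.6·9.8·1.229 = 47650 Pa.

P_top ≈ 47.65 kPa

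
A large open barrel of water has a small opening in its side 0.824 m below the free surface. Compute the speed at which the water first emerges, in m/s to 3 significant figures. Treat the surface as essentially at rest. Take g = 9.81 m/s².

The surface is effectively still and both ends are open, so ½v² = gh and v = √(2·9.81·0.824) = 4.02 m/s.

v ≈ 4.02 m/s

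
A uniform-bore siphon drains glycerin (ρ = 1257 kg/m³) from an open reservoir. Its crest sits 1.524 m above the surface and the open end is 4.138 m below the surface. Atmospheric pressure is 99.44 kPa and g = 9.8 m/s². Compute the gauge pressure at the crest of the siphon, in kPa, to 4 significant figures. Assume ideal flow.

Bernoulli surface→outlet gives ½v² = g·h_out, so v = √(2·9.8·4.138) = 9.006 m/s.
Continuity keeps v the same throughout the tube; from surface to crest, P_atm + 0 = P_top + ½ρv² + ρg·h_top.
P_top = 99440 − ½·1257·9.006² − 1257·9.8·1.524 = 29690 Pa. So P_gauge = P_top − P_atm = -69750 Pa.

P_gauge = -69.75 kPa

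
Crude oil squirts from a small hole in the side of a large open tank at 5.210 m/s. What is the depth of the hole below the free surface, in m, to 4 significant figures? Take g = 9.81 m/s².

Inverting v = √(2gh) gives h = v² / 2g.
h = 5.210²/(2·9.81) = 27.14/19.62 = 1.383 m.

h ≈ 1.383 m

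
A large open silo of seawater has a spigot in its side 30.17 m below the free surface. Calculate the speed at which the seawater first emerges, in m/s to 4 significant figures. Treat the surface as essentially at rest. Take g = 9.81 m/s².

Bernoulli from surface to hole (P equal, v_surface ≈ 0): v = √(2gh) = √(2×9.81×30.17) = 24.33 m/s.

v = 24.33 m/s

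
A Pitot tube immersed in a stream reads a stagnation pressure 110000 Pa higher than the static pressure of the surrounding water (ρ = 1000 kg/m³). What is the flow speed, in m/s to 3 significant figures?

Bernoulli between the free stream and the stagnation point: ½ρv² = P_stag − P_static.
v = √(2ΔP/ρ) = √(2·110000/1000) = 14.8 m/s.

v ≈ 14.8 m/s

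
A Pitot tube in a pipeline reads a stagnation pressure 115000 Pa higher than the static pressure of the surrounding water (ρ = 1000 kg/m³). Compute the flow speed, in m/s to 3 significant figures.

v ≈ 15.2 m/s

The dynamic pressure equals the rise in static pressure at the stagnation point: ΔP = ½ρv².
v = √(2ΔP/ρ) = √(2·115000/1000) = 15.2 m/s.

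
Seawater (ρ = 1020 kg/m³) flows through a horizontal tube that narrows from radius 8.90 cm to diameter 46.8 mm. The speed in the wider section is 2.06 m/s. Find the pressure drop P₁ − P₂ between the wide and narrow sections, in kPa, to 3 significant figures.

Mass conservation (A₁v₁ = A₂v₂) gives v₂ = 2.06 × 249/17.2 = 29.8 m/s.
The pipe is horizontal, so Bernoulli reduces to P₁ + ½ρv₁² = P₂ + ½ρv₂².
P₁ − P₂ = ½·1020·(29.8² − 2.06²) = ½·1020·884 = 451000 Pa.

ΔP ≈ 451 kPa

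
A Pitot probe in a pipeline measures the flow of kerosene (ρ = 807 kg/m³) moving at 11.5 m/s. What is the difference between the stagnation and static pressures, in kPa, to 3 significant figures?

The dynamic pressure equals the rise in static pressure at the stagnation point: ΔP = ½ρv².
ΔP = ½·807·11.5² = 53400 Pa.

53.4 kPa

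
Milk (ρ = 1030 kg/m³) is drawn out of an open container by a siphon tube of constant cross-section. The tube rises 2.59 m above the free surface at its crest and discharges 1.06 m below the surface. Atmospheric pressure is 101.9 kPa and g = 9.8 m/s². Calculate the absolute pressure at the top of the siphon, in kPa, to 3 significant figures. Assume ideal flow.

P_top = 65.1 kPa

From the surface to the outlet (both open to atmosphere, surface at rest): v = √(2g·h_out) = √(2·9.8·1.06) = 4.56 m/s.
The bore is uniform, so the speed at the crest is the same v. Bernoulli surface→crest: P_atm = P_top + ½ρv² + ρg·h_top.
P_top = 101900 − ½·1030·4.56² − 1030·9.8·2.59 = 65100 Pa.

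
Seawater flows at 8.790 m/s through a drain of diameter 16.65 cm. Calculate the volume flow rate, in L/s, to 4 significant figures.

Q ≈ 191.4 L/s

Q = A·v = 0.02177 m² × 8.790 m/s = 0.1914 m³/s.
Converting: 0.1914 m³/s × 1000 = 191.4 L/s.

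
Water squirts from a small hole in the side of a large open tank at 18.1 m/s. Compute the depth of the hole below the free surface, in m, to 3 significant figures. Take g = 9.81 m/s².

Inverting v = √(2gh) gives h = v² / 2g.
h = 18.1²/(2·9.81) = 328/19.62 = 16.7 m.

h ≈ 16.7 m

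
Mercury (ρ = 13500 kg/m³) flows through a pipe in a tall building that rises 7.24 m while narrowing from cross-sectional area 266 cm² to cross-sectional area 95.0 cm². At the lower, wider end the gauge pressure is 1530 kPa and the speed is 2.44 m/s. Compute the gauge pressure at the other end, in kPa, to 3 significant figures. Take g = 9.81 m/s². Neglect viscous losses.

296 kPa

Continuity gives A₁v₁ = A₂v₂, so v₂ = (266 cm²)/(95.0 cm²) × 2.44 m/s = 6.83 m/s.
Energy conservation along the streamline gives P₂ = P₁ − ½ρ(v₂² − v₁²) − ρg(h₂ − h₁).
P₂ = 1530000 + ½·13500·(2.44² − 6.83²) − 13500·9.81·(+7.24) = 1530000 + (-275000) − (959000) = 296000 Pa.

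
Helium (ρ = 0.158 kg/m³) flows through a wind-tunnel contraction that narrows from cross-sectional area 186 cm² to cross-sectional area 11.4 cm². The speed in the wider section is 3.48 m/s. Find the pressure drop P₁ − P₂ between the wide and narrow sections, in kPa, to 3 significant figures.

The volume flow rate is constant, so v₂ = (A₁/A₂)v₁ = (186/11.4)·3.48 = 56.8 m/s.
The pipe is horizontal, so Bernoulli reduces to P₁ + ½ρv₁² = P₂ + ½ρv₂².
P₁ − P₂ = ½·0.158·(56.8² − 3.48²) = ½·0.158·3210 = 254 Pa.

ΔP ≈ 0.254 kPa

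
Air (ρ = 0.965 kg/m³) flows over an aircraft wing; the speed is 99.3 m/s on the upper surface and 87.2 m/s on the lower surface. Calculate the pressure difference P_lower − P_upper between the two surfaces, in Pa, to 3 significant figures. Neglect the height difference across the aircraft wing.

1090 Pa

Bernoulli (same height): P_lower − P_upper = ½ρ(v_upper² − v_lower²).
ΔP = ½·0.965·(99.3² − 87.2²) = 1090 Pa.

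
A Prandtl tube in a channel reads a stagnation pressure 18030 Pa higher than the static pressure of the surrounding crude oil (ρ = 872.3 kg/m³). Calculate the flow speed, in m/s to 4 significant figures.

v ≈ 6.430 m/s

Bernoulli between the free stream and the stagnation point: ½ρv² = P_stag − P_static.
v = √(2ΔP/ρ) = √(2·18030/872.3) = 6.430 m/s.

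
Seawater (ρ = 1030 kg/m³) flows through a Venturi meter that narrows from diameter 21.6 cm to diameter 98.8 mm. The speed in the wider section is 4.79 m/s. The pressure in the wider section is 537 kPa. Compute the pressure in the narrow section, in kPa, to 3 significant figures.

P₂ ≈ 279 kPa

Continuity gives A₁v₁ = A₂v₂, so v₂ = (366 cm²)/(76.7 cm²) × 4.79 m/s = 22.9 m/s.
Bernoulli (h₁ = h₂): P₁ − P₂ = ½ρ(v₂² − v₁²).
P₂ = P₁ − ½ρ(v₂² − v₁²) = 537000 − ½·1030·(22.9² − 4.79²) = 537000 − 258000 = 279000 Pa.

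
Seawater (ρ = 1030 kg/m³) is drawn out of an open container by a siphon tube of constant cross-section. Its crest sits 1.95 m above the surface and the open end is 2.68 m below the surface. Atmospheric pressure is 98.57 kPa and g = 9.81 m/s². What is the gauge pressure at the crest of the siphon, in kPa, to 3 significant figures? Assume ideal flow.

P_gauge ≈ -46.8 kPa

From the surface to the outlet (both open to atmosphere, surface at rest): v = √(2g·h_out) = √(2·9.81·2.68) = 7.25 m/s.
The bore is uniform, so the speed at the crest is the same v. Bernoulli surface→crest: P_atm = P_top + ½ρv² + ρg·h_top.
P_top = 98570 − ½·1030·7.25² − 1030·9.81·1.95 = 51800 Pa. So P_gauge = P_top − P_atm = -46800 Pa.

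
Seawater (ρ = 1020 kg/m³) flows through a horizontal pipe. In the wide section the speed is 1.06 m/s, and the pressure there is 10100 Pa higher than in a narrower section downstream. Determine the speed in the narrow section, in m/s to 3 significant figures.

Along the level pipe P + ½ρv² is conserved, hence v₂² = v₁² + 2(P₁ − P₂)/ρ.
v₂ = √(1.06² + 2·10100/1020) = √(1.12 + 19.8) = 4.57 m/s.

v₂ = 4.57 m/s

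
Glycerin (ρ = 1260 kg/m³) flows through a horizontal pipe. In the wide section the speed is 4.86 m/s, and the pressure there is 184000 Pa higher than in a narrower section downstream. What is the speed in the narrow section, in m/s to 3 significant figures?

Along the level pipe P + ½ρv² is conserved, hence v₂² = v₁² + 2(P₁ − P₂)/ρ.
v₂ = √(4.86² + 2·184000/1260) = √(23.6 + 292) = 17.8 m/s.

v₂ ≈ 17.8 m/s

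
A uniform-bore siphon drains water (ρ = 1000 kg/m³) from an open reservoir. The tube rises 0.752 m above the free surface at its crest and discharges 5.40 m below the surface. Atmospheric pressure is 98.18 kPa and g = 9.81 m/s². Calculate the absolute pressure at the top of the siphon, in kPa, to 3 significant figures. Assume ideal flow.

37.8 kPa

Bernoulli surface→outlet gives ½v² = g·h_out, so v = √(2·9.81·5.40) = 10.3 m/s.
Continuity keeps v the same throughout the tube; from surface to crest, P_atm + 0 = P_top + ½ρv² + ρg·h_top.
P_top = 98180 − ½·1000·10.3² − 1000·9.81·0.752 = 37800 Pa.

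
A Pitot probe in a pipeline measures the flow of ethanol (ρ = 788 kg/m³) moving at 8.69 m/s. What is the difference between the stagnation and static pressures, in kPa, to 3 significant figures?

Bernoulli between the free stream and the stagnation point: ½ρv² = P_stag − P_static.
ΔP = ½·788·8.69² = 29800 Pa.

ΔP = 29.8 kPa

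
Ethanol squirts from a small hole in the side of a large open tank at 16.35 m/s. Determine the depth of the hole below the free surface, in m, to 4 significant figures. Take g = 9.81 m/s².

Inverting v = √(2gh) gives h = v² / 2g.
h = 16.35²/(2·9.81) = 267.3/19.62 = 13.63 m.

h = 13.63 m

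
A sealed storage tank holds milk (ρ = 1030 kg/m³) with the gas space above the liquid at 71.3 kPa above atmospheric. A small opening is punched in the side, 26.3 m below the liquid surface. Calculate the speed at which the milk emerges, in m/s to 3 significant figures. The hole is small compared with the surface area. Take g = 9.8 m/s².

25.6 m/s

Take point 1 at the surface (v₁ ≈ 0) and point 2 at the hole (at atmospheric pressure). Bernoulli: P₁ + ρg h = P_atm + ½ρv₂².
With P₁ − P_atm = 71300 Pa, v₂ = √(2gh + 2ΔP/ρ) = √(2·9.8·26.3 + 2·71300/1030) = 25.6 m/s.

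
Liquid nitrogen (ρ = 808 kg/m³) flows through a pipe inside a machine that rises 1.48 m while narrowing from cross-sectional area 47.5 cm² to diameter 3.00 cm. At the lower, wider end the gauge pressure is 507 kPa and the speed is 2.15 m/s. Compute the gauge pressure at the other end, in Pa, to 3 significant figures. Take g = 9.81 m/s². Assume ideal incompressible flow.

Continuity gives A₁v₁ = A₂v₂, so v₂ = (47.5 cm²)/(7.07 cm²) × 2.15 m/s = 14.4 m/s.
Bernoulli: P₁ + ½ρv₁² + ρg h₁ = P₂ + ½ρv₂² + ρg h₂, so P₂ = P₁ + ½ρ(v₁² − v₂²) − ρg(h₂ − h₁).
P₂ = 507000 + ½·808·(2.15² − 14.4²) − 808·9.81·(+1.48) = 507000 + (-82500) − (11700) = 413000 Pa.

P₂ = 413000 Pa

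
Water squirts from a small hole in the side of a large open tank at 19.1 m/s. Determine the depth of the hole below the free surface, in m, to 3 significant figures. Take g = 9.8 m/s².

h ≈ 18.6 m

Torricelli: v = √(2gh), so h = v²/(2g).
h = 19.1²/(2·9.8) = 365/19.60 = 18.6 m.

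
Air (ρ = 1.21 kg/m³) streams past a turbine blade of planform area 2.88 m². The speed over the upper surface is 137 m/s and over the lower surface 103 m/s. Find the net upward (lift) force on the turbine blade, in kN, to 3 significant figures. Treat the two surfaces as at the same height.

F = 14.2 kN

With equal heights on the two surfaces, Bernoulli gives P_lower − P_upper = ½ρ(v_upper² − v_lower²).
ΔP = ½·1.21·(137² − 103²) = 4940 Pa.
Lift = ΔP · A = 4940 × 2.88 = 14200 N.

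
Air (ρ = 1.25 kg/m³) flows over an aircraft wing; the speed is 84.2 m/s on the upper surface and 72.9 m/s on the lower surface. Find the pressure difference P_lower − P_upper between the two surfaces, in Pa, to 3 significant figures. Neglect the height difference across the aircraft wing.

ΔP = 1110 Pa

The pressure is lower where the speed is higher: ΔP = ½ρ(v_up² − v_low²).
ΔP = ½·1.25·(84.2² − 72.9²) = 1110 Pa.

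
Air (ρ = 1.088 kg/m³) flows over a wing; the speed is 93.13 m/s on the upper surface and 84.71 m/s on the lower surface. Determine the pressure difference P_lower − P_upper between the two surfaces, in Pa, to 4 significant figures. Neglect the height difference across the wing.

The pressure is lower where the speed is higher: ΔP = ½ρ(v_up² − v_low²).
ΔP = ½·1.088·(93.13² − 84.71²) = 814.6 Pa.

ΔP ≈ 814.6 Pa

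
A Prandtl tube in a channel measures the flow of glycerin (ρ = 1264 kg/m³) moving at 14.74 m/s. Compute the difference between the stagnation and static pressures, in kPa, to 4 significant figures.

ΔP ≈ 137.3 kPa

The dynamic pressure equals the rise in static pressure at the stagnation point: ΔP = ½ρv².
ΔP = ½·1264·14.74² = 137300 Pa.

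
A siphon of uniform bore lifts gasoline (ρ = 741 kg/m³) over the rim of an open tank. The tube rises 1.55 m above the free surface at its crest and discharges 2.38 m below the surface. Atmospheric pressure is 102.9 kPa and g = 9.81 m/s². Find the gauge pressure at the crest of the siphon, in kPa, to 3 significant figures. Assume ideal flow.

The outlet speed comes from Torricelli: v = √(2g·2.38) = 6.83 m/s.
With constant cross-section the crest speed equals v; applying Bernoulli from the surface up to the crest, P_top = P_atm − ½ρv² − ρg·h_top.
P_top = 102900 − ½·741·6.83² − 741·9.81·1.55 = 74300 Pa. So P_gauge = P_top − P_atm = -28600 Pa.

P_gauge = -28.6 kPa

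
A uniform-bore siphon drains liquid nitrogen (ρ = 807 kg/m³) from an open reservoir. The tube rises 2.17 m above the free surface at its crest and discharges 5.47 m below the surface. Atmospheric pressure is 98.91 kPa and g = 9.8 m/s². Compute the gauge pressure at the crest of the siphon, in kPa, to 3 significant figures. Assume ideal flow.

-60.4 kPa

Bernoulli surface→outlet gives ½v² = g·h_out, so v = √(2·9.8·5.47) = 10.4 m/s.
With constant cross-section the crest speed equals v; applying Bernoulli from the surface up to the crest, P_top = P_atm − ½ρv² − ρg·h_top.
P_top = 98910 − ½·807·10.4² − 807·9.8·2.17 = 38500 Pa. So P_gauge = P_top − P_atm = -60400 Pa.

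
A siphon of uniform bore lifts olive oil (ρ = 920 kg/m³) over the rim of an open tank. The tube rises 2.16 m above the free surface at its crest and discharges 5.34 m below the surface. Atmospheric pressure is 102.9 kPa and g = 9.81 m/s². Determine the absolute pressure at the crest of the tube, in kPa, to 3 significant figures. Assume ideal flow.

P_top = 35.2 kPa

The outlet speed comes from Torricelli: v = √(2g·5.34) = 10.2 m/s.
Continuity keeps v the same throughout the tube; from surface to crest, P_atm + 0 = P_top + ½ρv² + ρg·h_top.
P_top = 102900 − ½·920·10.2² − 920·9.81·2.16 = 35200 Pa.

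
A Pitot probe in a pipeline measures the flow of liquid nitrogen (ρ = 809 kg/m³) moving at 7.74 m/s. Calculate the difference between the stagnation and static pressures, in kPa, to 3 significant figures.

ΔP ≈ 24.2 kPa

At the stagnation point the flow is brought to rest, so Bernoulli gives P_stag − P_static = ½ρv².
ΔP = ½·809·7.74² = 24200 Pa.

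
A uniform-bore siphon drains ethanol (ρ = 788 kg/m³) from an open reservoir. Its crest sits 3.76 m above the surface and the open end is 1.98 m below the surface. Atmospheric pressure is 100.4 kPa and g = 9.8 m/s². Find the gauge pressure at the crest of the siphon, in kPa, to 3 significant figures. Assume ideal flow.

P_gauge = -44.3 kPa

From the surface to the outlet (both open to atmosphere, surface at rest): v = √(2g·h_out) = √(2·9.8·1.98) = 6.23 m/s.
With constant cross-section the crest speed equals v; applying Bernoulli from the surface up to the crest, P_top = P_atm − ½ρv² − ρg·h_top.
P_top = 100400 − ½·788·6.23² − 788·9.8·3.76 = 56100 Pa. So P_gauge = P_top − P_atm = -44300 Pa.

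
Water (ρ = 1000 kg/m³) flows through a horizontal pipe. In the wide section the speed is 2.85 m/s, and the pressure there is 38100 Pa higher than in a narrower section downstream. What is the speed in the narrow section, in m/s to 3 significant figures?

Horizontal Bernoulli: P₁ + ½ρv₁² = P₂ + ½ρv₂², so v₂² = v₁² + 2(P₁ − P₂)/ρ.
v₂ = √(2.85² + 2·38100/1000) = √(8.12 + 76.2) = 9.18 m/s.

v₂ ≈ 9.18 m/s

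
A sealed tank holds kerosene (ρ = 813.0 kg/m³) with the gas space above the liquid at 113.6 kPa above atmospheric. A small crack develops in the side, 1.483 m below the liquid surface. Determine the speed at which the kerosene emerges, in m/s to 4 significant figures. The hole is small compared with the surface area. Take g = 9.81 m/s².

Take point 1 at the surface (v₁ ≈ 0) and point 2 at the hole (at atmospheric pressure). Bernoulli: P₁ + ρg h = P_atm + ½ρv₂².
With P₁ − P_atm = 113600 Pa, v₂ = √(2gh + 2ΔP/ρ) = √(2·9.81·1.483 + 2·113600/813.0) = 17.57 m/s.

v ≈ 17.57 m/s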